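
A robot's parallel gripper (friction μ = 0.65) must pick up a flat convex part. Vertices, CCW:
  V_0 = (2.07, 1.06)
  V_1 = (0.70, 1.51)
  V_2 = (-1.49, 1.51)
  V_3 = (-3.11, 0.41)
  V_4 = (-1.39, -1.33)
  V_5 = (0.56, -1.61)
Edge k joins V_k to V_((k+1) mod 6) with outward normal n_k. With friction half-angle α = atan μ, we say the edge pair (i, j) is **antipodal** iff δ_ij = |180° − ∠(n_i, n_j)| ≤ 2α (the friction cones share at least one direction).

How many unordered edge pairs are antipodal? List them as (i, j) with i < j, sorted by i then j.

α = atan 0.65 = 33.02°;  2α = 66.05°
n_0 = (+0.3121, +0.9501)
n_1 = (+0.0000, +1.0000)
n_2 = (-0.5618, +0.8273)
n_3 = (-0.7112, -0.7030)
n_4 = (-0.1421, -0.9898)
n_5 = (+0.8704, -0.4923)
  (0,1): δ = 161.82°  ·
  (0,2): δ = 127.64°  ·
  (0,3): δ = 27.15°  ✓
  (0,4): δ = 10.01°  ✓
  (0,5): δ = 78.69°  ·
  (1,2): δ = 145.82°  ·
  (1,3): δ = 45.33°  ✓
  (1,4): δ = 8.17°  ✓
  (1,5): δ = 60.51°  ✓
  (2,3): δ = 79.51°  ·
  (2,4): δ = 42.35°  ✓
  (2,5): δ = 26.33°  ✓
  (3,4): δ = 142.84°  ·
  (3,5): δ = 74.16°  ·
  (4,5): δ = 111.32°  ·
antipodal pairs: 7

count = 7; pairs: (0,3), (0,4), (1,3), (1,4), (1,5), (2,4), (2,5)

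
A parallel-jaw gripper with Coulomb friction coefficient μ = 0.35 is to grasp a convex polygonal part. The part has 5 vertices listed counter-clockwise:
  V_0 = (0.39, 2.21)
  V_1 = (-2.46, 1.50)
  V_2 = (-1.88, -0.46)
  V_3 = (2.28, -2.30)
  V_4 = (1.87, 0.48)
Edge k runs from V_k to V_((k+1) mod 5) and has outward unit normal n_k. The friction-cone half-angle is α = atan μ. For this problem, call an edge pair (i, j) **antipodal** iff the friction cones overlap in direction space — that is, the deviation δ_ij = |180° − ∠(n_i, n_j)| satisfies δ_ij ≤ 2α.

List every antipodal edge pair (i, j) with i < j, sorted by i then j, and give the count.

α = atan 0.35 = 19.29°;  2α = 38.58°
n_0 = (-0.2417, +0.9703)
n_1 = (-0.9589, -0.2838)
n_2 = (-0.4045, -0.9145)
n_3 = (+0.9893, +0.1459)
n_4 = (+0.7599, +0.6501)
  (0,1): δ = 87.50°  ·
  (0,2): δ = 37.85°  ✓
  (0,3): δ = 84.40°  ·
  (0,4): δ = 116.56°  ·
  (1,2): δ = 130.34°  ·
  (1,3): δ = 8.09°  ✓
  (1,4): δ = 24.06°  ✓
  (2,3): δ = 57.75°  ·
  (2,4): δ = 25.59°  ✓
  (3,4): δ = 147.84°  ·
antipodal pairs: 4

count = 4; pairs: (0,2), (1,3), (1,4), (2,4)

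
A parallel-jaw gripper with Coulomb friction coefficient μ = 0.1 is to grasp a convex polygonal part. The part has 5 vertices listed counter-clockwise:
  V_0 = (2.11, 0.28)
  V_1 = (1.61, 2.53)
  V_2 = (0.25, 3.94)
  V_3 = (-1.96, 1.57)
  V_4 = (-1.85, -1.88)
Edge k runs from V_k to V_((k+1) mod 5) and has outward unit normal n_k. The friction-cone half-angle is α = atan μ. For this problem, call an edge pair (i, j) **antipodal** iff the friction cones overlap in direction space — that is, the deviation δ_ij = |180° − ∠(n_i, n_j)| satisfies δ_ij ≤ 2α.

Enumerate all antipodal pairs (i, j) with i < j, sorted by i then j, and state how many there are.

α = atan 0.1 = 5.71°;  2α = 11.42°
n_0 = (+0.9762, +0.2169)
n_1 = (+0.7198, +0.6942)
n_2 = (-0.7314, +0.6820)
n_3 = (-0.9995, -0.0319)
n_4 = (+0.4789, -0.8779)
  (0,1): δ = 148.56°  ·
  (0,2): δ = 55.53°  ·
  (0,3): δ = 10.70°  ✓
  (0,4): δ = 106.08°  ·
  (1,2): δ = 86.97°  ·
  (1,3): δ = 42.14°  ·
  (1,4): δ = 74.64°  ·
  (2,3): δ = 135.17°  ·
  (2,4): δ = 18.39°  ·
  (3,4): δ = 63.22°  ·
antipodal pairs: 1

count = 1; pairs: (0,3)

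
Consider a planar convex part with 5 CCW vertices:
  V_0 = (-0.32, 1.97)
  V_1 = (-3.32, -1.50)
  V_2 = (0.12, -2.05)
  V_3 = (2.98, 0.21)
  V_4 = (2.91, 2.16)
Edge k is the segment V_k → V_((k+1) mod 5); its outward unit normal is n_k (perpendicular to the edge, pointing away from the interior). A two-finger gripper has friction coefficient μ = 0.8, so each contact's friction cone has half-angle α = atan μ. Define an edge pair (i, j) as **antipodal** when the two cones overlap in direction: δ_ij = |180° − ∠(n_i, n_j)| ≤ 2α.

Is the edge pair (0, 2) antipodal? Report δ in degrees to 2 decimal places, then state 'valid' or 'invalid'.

α = atan 0.8 = 38.66°;  2α = 77.32°
edge 0: e_0 = (-3.00, -3.47);  n_0 = (-0.7565, +0.6540)
edge 2: e_2 = (+2.86, +2.26);  n_2 = (+0.6200, -0.7846)
∠(n_0, n_2) = 169.16°
δ = |180° − 169.16°| = 10.84°
10.84° ≤ 2α = 77.32°  →  valid

δ = 10.84°, valid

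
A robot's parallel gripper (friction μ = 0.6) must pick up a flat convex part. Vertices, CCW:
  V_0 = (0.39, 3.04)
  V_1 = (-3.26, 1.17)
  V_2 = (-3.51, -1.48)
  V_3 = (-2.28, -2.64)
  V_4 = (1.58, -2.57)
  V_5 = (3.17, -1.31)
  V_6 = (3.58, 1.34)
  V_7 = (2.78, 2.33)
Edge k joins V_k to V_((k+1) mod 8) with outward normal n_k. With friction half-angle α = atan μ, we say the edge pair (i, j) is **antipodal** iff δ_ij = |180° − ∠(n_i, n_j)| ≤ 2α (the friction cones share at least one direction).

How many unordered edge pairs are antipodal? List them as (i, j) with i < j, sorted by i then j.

count = 12; pairs: (0,3), (0,4), (0,5), (1,4), (1,5), (1,6), (2,5), (2,6), (2,7), (3,6), (3,7), (4,7)

α = atan 0.6 = 30.96°;  2α = 61.93°
n_0 = (-0.4560, +0.8900)
n_1 = (-0.9956, +0.0939)
n_2 = (-0.6861, -0.7275)
n_3 = (+0.0181, -0.9998)
n_4 = (+0.6211, -0.7837)
n_5 = (+0.9882, -0.1529)
n_6 = (+0.7778, +0.6285)
n_7 = (+0.2848, +0.9586)
  (0,1): δ = 122.52°  ·
  (0,2): δ = 70.45°  ·
  (0,3): δ = 26.09°  ✓
  (0,4): δ = 11.27°  ✓
  (0,5): δ = 54.08°  ✓
  (0,6): δ = 101.81°  ·
  (0,7): δ = 136.33°  ·
  (1,2): δ = 127.93°  ·
  (1,3): δ = 83.57°  ·
  (1,4): δ = 46.22°  ✓
  (1,5): δ = 3.41°  ✓
  (1,6): δ = 44.33°  ✓
  (1,7): δ = 78.84°  ·
  (2,3): δ = 135.64°  ·
  (2,4): δ = 98.28°  ·
  (2,5): δ = 55.47°  ✓
  (2,6): δ = 7.74°  ✓
  (2,7): δ = 26.78°  ✓
  (3,4): δ = 142.64°  ·
  (3,5): δ = 99.83°  ·
  (3,6): δ = 52.10°  ✓
  (3,7): δ = 17.58°  ✓
  (4,5): δ = 137.19°  ·
  (4,6): δ = 89.45°  ·
  (4,7): δ = 54.94°  ✓
  (5,6): δ = 132.26°  ·
  (5,7): δ = 97.75°  ·
  (6,7): δ = 145.49°  ·
antipodal pairs: 12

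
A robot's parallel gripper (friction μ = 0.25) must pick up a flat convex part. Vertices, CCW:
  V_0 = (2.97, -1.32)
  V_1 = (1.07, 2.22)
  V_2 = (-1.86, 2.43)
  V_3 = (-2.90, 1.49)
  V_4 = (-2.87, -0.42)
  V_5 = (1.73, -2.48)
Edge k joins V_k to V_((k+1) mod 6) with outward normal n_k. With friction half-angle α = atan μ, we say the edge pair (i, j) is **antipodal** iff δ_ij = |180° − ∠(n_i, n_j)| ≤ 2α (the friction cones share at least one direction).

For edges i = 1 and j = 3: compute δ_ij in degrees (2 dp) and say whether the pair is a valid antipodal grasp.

δ = 85.00°, invalid

α = atan 0.25 = 14.04°;  2α = 28.07°
edge 1: e_1 = (-2.93, +0.21);  n_1 = (+0.0715, +0.9974)
edge 3: e_3 = (+0.03, -1.91);  n_3 = (-0.9999, -0.0157)
∠(n_1, n_3) = 95.00°
δ = |180° − 95.00°| = 85.00°
85.00° > 2α = 28.07°  →  invalid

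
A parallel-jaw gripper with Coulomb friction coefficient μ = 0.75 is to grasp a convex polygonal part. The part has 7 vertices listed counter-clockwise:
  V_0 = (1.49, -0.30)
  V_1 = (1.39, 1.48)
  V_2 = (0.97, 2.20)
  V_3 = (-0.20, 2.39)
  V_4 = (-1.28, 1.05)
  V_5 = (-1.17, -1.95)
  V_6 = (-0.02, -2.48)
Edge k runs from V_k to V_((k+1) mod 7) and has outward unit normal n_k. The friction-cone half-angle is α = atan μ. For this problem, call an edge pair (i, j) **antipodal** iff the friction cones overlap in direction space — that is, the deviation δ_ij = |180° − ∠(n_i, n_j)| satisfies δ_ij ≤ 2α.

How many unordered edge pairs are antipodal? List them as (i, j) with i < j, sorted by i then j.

count = 10; pairs: (0,3), (0,4), (0,5), (1,3), (1,4), (1,5), (2,5), (2,6), (3,6), (4,6)

α = atan 0.75 = 36.87°;  2α = 73.74°
n_0 = (+0.9984, +0.0561)
n_1 = (+0.8638, +0.5039)
n_2 = (+0.1603, +0.9871)
n_3 = (-0.7786, +0.6275)
n_4 = (-0.9993, -0.0366)
n_5 = (-0.4186, -0.9082)
n_6 = (+0.8221, -0.5694)
  (0,1): δ = 152.96°  ·
  (0,2): δ = 102.44°  ·
  (0,3): δ = 42.08°  ✓
  (0,4): δ = 1.12°  ✓
  (0,5): δ = 62.04°  ✓
  (0,6): δ = 142.08°  ·
  (1,2): δ = 129.48°  ·
  (1,3): δ = 69.12°  ✓
  (1,4): δ = 28.16°  ✓
  (1,5): δ = 35.00°  ✓
  (1,6): δ = 115.03°  ·
  (2,3): δ = 119.64°  ·
  (2,4): δ = 78.68°  ·
  (2,5): δ = 15.52°  ✓
  (2,6): δ = 64.52°  ✓
  (3,4): δ = 139.03°  ·
  (3,5): δ = 75.88°  ·
  (3,6): δ = 4.16°  ✓
  (4,5): δ = 116.84°  ·
  (4,6): δ = 36.81°  ✓
  (5,6): δ = 99.97°  ·
antipodal pairs: 10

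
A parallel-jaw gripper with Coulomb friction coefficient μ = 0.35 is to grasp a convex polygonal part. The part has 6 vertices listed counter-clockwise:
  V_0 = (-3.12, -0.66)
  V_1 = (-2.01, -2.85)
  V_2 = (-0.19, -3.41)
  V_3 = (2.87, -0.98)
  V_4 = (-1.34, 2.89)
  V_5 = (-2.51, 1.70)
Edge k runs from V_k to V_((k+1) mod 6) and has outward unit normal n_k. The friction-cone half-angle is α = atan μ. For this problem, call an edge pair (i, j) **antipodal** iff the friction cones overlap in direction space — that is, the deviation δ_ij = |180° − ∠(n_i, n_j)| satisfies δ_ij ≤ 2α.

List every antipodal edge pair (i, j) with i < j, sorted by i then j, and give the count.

α = atan 0.35 = 19.29°;  2α = 38.58°
n_0 = (-0.8920, -0.4521)
n_1 = (-0.2941, -0.9558)
n_2 = (+0.6219, -0.7831)
n_3 = (+0.6768, +0.7362)
n_4 = (-0.7131, +0.7011)
n_5 = (-0.9682, +0.2503)
  (0,1): δ = 133.98°  ·
  (0,2): δ = 78.42°  ·
  (0,3): δ = 20.53°  ✓
  (0,4): δ = 108.61°  ·
  (0,5): δ = 138.63°  ·
  (1,2): δ = 124.44°  ·
  (1,3): δ = 25.49°  ✓
  (1,4): δ = 62.59°  ·
  (1,5): δ = 92.61°  ·
  (2,3): δ = 81.04°  ·
  (2,4): δ = 7.03°  ✓
  (2,5): δ = 37.05°  ✓
  (3,4): δ = 91.92°  ·
  (3,5): δ = 61.90°  ·
  (4,5): δ = 149.98°  ·
antipodal pairs: 4

count = 4; pairs: (0,3), (1,3), (2,4), (2,5)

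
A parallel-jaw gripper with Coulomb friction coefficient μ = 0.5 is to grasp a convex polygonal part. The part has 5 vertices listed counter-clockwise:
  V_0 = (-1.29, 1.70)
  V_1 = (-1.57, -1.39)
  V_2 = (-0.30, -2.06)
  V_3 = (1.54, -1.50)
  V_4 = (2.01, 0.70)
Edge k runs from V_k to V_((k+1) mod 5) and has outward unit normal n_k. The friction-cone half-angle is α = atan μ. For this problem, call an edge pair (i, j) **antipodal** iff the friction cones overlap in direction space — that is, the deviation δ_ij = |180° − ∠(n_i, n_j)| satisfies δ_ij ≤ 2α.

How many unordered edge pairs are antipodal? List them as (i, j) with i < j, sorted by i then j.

count = 3; pairs: (0,3), (1,4), (2,4)

α = atan 0.5 = 26.57°;  2α = 53.13°
n_0 = (-0.9959, +0.0902)
n_1 = (-0.4666, -0.8845)
n_2 = (+0.2912, -0.9567)
n_3 = (+0.9779, -0.2089)
n_4 = (+0.2900, +0.9570)
  (0,1): δ = 112.64°  ·
  (0,2): δ = 67.89°  ·
  (0,3): δ = 6.88°  ✓
  (0,4): δ = 78.32°  ·
  (1,2): δ = 135.26°  ·
  (1,3): δ = 74.24°  ·
  (1,4): δ = 10.96°  ✓
  (2,3): δ = 118.99°  ·
  (2,4): δ = 33.79°  ✓
  (3,4): δ = 94.80°  ·
antipodal pairs: 3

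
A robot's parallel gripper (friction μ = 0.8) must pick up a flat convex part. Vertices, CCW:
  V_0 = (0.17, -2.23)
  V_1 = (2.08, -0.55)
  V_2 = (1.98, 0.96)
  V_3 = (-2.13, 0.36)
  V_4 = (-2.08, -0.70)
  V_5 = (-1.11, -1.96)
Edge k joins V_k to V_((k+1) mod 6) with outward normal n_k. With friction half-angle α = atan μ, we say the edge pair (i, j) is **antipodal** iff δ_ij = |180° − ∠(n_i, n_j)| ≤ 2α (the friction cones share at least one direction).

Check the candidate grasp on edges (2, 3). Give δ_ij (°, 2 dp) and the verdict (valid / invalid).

δ = 95.61°, invalid

α = atan 0.8 = 38.66°;  2α = 77.32°
edge 2: e_2 = (-4.11, -0.60);  n_2 = (-0.1445, +0.9895)
edge 3: e_3 = (+0.05, -1.06);  n_3 = (-0.9989, -0.0471)
∠(n_2, n_3) = 84.39°
δ = |180° − 84.39°| = 95.61°
95.61° > 2α = 77.32°  →  invalid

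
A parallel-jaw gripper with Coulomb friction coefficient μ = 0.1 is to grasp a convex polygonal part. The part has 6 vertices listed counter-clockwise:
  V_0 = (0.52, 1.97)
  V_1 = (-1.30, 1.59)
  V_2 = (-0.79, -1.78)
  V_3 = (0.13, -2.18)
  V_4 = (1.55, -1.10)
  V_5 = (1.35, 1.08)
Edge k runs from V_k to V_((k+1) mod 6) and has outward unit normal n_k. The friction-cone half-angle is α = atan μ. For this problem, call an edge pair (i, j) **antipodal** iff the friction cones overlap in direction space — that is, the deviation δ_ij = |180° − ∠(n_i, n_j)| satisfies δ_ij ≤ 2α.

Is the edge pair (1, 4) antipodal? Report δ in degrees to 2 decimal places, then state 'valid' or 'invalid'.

δ = 3.36°, valid

α = atan 0.1 = 5.71°;  2α = 11.42°
edge 1: e_1 = (+0.51, -3.37);  n_1 = (-0.9887, -0.1496)
edge 4: e_4 = (-0.20, +2.18);  n_4 = (+0.9958, +0.0914)
∠(n_1, n_4) = 176.64°
δ = |180° − 176.64°| = 3.36°
3.36° ≤ 2α = 11.42°  →  valid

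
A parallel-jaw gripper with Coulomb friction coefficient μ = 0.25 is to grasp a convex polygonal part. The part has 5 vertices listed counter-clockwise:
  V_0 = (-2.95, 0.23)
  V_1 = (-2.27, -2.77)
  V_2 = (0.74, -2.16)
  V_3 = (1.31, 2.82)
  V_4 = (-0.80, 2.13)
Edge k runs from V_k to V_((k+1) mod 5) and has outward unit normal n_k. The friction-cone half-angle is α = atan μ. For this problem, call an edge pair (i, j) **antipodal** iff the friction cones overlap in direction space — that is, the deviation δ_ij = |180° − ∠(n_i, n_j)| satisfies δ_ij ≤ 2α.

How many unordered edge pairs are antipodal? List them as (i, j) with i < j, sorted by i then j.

count = 2; pairs: (0,2), (1,3)

α = atan 0.25 = 14.04°;  2α = 28.07°
n_0 = (-0.9753, -0.2211)
n_1 = (+0.1986, -0.9801)
n_2 = (+0.9935, -0.1137)
n_3 = (-0.3108, +0.9505)
n_4 = (-0.6622, +0.7493)
  (0,1): δ = 91.31°  ·
  (0,2): δ = 19.30°  ✓
  (0,3): δ = 95.34°  ·
  (0,4): δ = 118.70°  ·
  (1,2): δ = 107.99°  ·
  (1,3): δ = 6.65°  ✓
  (1,4): δ = 30.01°  ·
  (2,3): δ = 65.36°  ·
  (2,4): δ = 42.00°  ·
  (3,4): δ = 156.64°  ·
antipodal pairs: 2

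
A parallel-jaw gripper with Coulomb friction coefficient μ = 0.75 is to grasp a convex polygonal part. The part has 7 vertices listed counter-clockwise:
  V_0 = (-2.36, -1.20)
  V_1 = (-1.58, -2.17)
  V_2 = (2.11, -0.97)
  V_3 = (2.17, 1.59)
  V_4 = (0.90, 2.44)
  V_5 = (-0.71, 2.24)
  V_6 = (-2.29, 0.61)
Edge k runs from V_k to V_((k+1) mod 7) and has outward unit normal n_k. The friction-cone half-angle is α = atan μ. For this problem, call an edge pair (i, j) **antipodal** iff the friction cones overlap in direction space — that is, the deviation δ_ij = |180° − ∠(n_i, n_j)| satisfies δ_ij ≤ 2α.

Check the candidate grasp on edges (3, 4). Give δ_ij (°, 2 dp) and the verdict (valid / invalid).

α = atan 0.75 = 36.87°;  2α = 73.74°
edge 3: e_3 = (-1.27, +0.85);  n_3 = (+0.5562, +0.8310)
edge 4: e_4 = (-1.61, -0.20);  n_4 = (-0.1233, +0.9924)
∠(n_3, n_4) = 40.88°
δ = |180° − 40.88°| = 139.12°
139.12° > 2α = 73.74°  →  invalid

δ = 139.12°, invalid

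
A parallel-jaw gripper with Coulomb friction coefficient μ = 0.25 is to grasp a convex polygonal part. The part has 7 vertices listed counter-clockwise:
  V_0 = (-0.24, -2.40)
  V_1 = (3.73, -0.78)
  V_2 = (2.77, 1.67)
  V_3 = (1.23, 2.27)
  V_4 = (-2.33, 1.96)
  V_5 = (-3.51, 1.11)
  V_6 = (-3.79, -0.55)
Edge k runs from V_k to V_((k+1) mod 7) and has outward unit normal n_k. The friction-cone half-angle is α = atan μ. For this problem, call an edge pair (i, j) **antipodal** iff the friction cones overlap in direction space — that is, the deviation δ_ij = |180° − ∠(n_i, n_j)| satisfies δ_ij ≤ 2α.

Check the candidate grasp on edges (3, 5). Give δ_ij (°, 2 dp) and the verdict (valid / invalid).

δ = 104.55°, invalid

α = atan 0.25 = 14.04°;  2α = 28.07°
edge 3: e_3 = (-3.56, -0.31);  n_3 = (-0.0868, +0.9962)
edge 5: e_5 = (-0.28, -1.66);  n_5 = (-0.9861, +0.1663)
∠(n_3, n_5) = 75.45°
δ = |180° − 75.45°| = 104.55°
104.55° > 2α = 28.07°  →  invalid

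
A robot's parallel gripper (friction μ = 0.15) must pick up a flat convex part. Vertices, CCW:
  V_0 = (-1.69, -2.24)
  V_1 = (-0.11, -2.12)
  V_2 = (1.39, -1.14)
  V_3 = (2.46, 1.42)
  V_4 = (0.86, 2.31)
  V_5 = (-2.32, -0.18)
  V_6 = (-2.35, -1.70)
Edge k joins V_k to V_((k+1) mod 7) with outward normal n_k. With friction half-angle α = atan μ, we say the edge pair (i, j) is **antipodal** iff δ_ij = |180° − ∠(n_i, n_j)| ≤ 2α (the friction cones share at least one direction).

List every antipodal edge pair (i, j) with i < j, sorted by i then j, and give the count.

α = atan 0.15 = 8.53°;  2α = 17.06°
n_0 = (+0.0757, -0.9971)
n_1 = (+0.5469, -0.8372)
n_2 = (+0.9226, -0.3856)
n_3 = (+0.4861, +0.8739)
n_4 = (-0.6165, +0.7873)
n_5 = (-0.9998, +0.0197)
n_6 = (-0.6332, -0.7740)
  (0,1): δ = 151.19°  ·
  (0,2): δ = 117.03°  ·
  (0,3): δ = 33.43°  ·
  (0,4): δ = 33.72°  ·
  (0,5): δ = 84.53°  ·
  (0,6): δ = 136.37°  ·
  (1,2): δ = 145.84°  ·
  (1,3): δ = 62.24°  ·
  (1,4): δ = 4.90°  ✓
  (1,5): δ = 55.71°  ·
  (1,6): δ = 107.55°  ·
  (2,3): δ = 96.40°  ·
  (2,4): δ = 29.25°  ·
  (2,5): δ = 21.55°  ·
  (2,6): δ = 73.39°  ·
  (3,4): δ = 112.85°  ·
  (3,5): δ = 62.05°  ·
  (3,6): δ = 10.20°  ✓
  (4,5): δ = 129.19°  ·
  (4,6): δ = 77.35°  ·
  (5,6): δ = 128.16°  ·
antipodal pairs: 2

count = 2; pairs: (1,4), (3,6)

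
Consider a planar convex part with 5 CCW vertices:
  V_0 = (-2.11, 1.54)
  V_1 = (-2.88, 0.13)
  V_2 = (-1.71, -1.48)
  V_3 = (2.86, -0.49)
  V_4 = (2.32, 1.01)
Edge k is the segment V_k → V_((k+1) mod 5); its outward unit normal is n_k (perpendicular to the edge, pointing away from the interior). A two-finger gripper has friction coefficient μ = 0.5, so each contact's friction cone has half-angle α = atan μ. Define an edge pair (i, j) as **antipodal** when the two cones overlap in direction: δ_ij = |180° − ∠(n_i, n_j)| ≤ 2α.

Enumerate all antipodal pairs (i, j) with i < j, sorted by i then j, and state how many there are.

α = atan 0.5 = 26.57°;  2α = 53.13°
n_0 = (-0.8777, +0.4793)
n_1 = (-0.8090, -0.5879)
n_2 = (+0.2117, -0.9773)
n_3 = (+0.9409, +0.3387)
n_4 = (+0.1188, +0.9929)
  (0,1): δ = 115.35°  ·
  (0,2): δ = 49.14°  ✓
  (0,3): δ = 48.44°  ✓
  (0,4): δ = 111.82°  ·
  (1,2): δ = 113.78°  ·
  (1,3): δ = 16.21°  ✓
  (1,4): δ = 47.17°  ✓
  (2,3): δ = 82.42°  ·
  (2,4): δ = 19.05°  ✓
  (3,4): δ = 116.62°  ·
antipodal pairs: 5

count = 5; pairs: (0,2), (0,3), (1,3), (1,4), (2,4)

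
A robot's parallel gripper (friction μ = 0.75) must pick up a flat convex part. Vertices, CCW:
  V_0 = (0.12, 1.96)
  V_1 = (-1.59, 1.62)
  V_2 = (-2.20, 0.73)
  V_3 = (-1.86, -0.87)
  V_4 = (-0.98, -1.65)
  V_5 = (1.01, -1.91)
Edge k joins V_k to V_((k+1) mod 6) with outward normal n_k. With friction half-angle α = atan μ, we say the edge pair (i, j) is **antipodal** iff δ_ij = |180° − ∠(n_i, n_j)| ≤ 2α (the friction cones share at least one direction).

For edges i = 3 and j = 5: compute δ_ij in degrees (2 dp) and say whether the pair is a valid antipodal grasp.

α = atan 0.75 = 36.87°;  2α = 73.74°
edge 3: e_3 = (+0.88, -0.78);  n_3 = (-0.6633, -0.7483)
edge 5: e_5 = (-0.89, +3.87);  n_5 = (+0.9746, +0.2241)
∠(n_3, n_5) = 144.50°
δ = |180° − 144.50°| = 35.50°
35.50° ≤ 2α = 73.74°  →  valid

δ = 35.50°, valid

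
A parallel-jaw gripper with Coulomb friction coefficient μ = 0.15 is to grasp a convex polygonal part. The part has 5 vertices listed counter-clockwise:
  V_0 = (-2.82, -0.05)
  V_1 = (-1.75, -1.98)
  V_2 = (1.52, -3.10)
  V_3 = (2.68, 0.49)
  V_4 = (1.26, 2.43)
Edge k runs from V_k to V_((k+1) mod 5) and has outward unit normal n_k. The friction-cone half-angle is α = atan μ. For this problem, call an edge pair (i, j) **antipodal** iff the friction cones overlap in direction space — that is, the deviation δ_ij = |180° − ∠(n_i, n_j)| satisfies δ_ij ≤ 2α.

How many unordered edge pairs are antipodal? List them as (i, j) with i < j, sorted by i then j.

count = 1; pairs: (0,3)

α = atan 0.15 = 8.53°;  2α = 17.06°
n_0 = (-0.8746, -0.4849)
n_1 = (-0.3240, -0.9460)
n_2 = (+0.9516, -0.3075)
n_3 = (+0.8069, +0.5906)
n_4 = (-0.5194, +0.8545)
  (0,1): δ = 137.91°  ·
  (0,2): δ = 46.91°  ·
  (0,3): δ = 7.20°  ✓
  (0,4): δ = 92.29°  ·
  (1,2): δ = 89.00°  ·
  (1,3): δ = 34.89°  ·
  (1,4): δ = 50.20°  ·
  (2,3): δ = 125.89°  ·
  (2,4): δ = 40.80°  ·
  (3,4): δ = 94.91°  ·
antipodal pairs: 1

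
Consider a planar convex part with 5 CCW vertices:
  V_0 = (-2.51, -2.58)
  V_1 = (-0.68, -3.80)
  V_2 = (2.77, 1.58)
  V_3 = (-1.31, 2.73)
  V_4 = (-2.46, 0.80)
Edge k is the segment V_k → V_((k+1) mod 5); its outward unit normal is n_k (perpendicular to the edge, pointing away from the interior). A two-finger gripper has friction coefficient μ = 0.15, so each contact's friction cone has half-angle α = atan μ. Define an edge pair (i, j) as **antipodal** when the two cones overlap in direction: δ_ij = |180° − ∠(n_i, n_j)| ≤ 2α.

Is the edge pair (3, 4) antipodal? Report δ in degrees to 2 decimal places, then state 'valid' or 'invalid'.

δ = 150.06°, invalid

α = atan 0.15 = 8.53°;  2α = 17.06°
edge 3: e_3 = (-1.15, -1.93);  n_3 = (-0.8591, +0.5119)
edge 4: e_4 = (-0.05, -3.38);  n_4 = (-0.9999, +0.0148)
∠(n_3, n_4) = 29.94°
δ = |180° − 29.94°| = 150.06°
150.06° > 2α = 17.06°  →  invalid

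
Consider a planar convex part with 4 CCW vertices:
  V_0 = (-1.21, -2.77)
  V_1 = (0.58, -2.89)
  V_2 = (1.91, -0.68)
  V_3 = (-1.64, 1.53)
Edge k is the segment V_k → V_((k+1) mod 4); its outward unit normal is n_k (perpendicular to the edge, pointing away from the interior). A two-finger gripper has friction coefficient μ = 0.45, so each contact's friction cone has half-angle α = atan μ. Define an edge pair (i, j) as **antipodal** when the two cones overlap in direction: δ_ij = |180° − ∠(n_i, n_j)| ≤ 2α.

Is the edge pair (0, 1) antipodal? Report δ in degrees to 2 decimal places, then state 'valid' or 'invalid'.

α = atan 0.45 = 24.23°;  2α = 48.46°
edge 0: e_0 = (+1.79, -0.12);  n_0 = (-0.0669, -0.9978)
edge 1: e_1 = (+1.33, +2.21);  n_1 = (+0.8568, -0.5156)
∠(n_0, n_1) = 62.80°
δ = |180° − 62.80°| = 117.20°
117.20° > 2α = 48.46°  →  invalid

δ = 117.20°, invalid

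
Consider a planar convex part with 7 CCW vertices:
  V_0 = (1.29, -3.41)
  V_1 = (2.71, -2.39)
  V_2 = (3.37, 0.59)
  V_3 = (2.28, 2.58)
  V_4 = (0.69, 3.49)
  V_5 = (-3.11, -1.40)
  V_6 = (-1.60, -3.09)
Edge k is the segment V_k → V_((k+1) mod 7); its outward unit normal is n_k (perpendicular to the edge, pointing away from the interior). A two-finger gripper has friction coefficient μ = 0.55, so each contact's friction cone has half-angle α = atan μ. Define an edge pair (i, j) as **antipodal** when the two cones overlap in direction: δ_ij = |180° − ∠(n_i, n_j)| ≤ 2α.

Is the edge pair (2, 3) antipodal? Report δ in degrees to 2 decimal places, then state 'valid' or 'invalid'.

α = atan 0.55 = 28.81°;  2α = 57.62°
edge 2: e_2 = (-1.09, +1.99);  n_2 = (+0.8771, +0.4804)
edge 3: e_3 = (-1.59, +0.91);  n_3 = (+0.4967, +0.8679)
∠(n_2, n_3) = 31.51°
δ = |180° − 31.51°| = 148.49°
148.49° > 2α = 57.62°  →  invalid

δ = 148.49°, invalid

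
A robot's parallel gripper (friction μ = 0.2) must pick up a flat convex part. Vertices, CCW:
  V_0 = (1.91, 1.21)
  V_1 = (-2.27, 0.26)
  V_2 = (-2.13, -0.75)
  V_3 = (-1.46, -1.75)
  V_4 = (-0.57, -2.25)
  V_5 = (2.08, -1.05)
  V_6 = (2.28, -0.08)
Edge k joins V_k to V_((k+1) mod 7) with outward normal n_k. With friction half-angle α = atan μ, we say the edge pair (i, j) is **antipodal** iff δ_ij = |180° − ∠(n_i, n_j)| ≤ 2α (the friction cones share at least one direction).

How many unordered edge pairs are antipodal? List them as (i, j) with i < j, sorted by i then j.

count = 4; pairs: (0,4), (1,5), (1,6), (2,6)

α = atan 0.2 = 11.31°;  2α = 22.62°
n_0 = (-0.2216, +0.9751)
n_1 = (-0.9905, -0.1373)
n_2 = (-0.8308, -0.5566)
n_3 = (-0.4898, -0.8718)
n_4 = (+0.4125, -0.9110)
n_5 = (+0.9794, -0.2019)
n_6 = (+0.9612, +0.2757)
  (0,1): δ = 94.91°  ·
  (0,2): δ = 68.98°  ·
  (0,3): δ = 42.13°  ·
  (0,4): δ = 11.56°  ✓
  (0,5): δ = 65.55°  ·
  (0,6): δ = 93.20°  ·
  (1,2): δ = 154.07°  ·
  (1,3): δ = 127.22°  ·
  (1,4): δ = 73.53°  ·
  (1,5): δ = 19.54°  ✓
  (1,6): δ = 8.11°  ✓
  (2,3): δ = 153.15°  ·
  (2,4): δ = 99.46°  ·
  (2,5): δ = 45.47°  ·
  (2,6): δ = 17.82°  ✓
  (3,4): δ = 126.31°  ·
  (3,5): δ = 72.32°  ·
  (3,6): δ = 44.67°  ·
  (4,5): δ = 126.01°  ·
  (4,6): δ = 98.36°  ·
  (5,6): δ = 152.35°  ·
antipodal pairs: 4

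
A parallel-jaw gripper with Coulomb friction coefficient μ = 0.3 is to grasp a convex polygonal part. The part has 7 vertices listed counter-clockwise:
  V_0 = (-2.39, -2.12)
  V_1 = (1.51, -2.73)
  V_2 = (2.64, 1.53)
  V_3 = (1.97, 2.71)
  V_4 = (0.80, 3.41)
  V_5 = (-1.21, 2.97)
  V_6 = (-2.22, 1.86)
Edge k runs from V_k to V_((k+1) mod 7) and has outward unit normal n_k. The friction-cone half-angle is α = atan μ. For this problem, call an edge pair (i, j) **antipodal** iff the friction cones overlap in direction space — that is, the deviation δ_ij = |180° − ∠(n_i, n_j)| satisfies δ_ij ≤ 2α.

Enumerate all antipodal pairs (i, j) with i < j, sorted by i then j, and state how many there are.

α = atan 0.3 = 16.70°;  2α = 33.40°
n_0 = (-0.1545, -0.9880)
n_1 = (+0.9666, -0.2564)
n_2 = (+0.8696, +0.4938)
n_3 = (+0.5134, +0.8581)
n_4 = (-0.2138, +0.9769)
n_5 = (-0.7396, +0.6730)
n_6 = (-0.9991, +0.0427)
  (0,1): δ = 95.97°  ·
  (0,2): δ = 51.52°  ·
  (0,3): δ = 22.00°  ✓
  (0,4): δ = 21.24°  ✓
  (0,5): δ = 56.59°  ·
  (0,6): δ = 96.44°  ·
  (1,2): δ = 135.56°  ·
  (1,3): δ = 106.04°  ·
  (1,4): δ = 62.80°  ·
  (1,5): δ = 27.44°  ✓
  (1,6): δ = 12.41°  ✓
  (2,3): δ = 150.48°  ·
  (2,4): δ = 107.24°  ·
  (2,5): δ = 71.89°  ·
  (2,6): δ = 32.03°  ✓
  (3,4): δ = 136.76°  ·
  (3,5): δ = 101.41°  ·
  (3,6): δ = 61.55°  ·
  (4,5): δ = 144.65°  ·
  (4,6): δ = 104.79°  ·
  (5,6): δ = 140.15°  ·
antipodal pairs: 5

count = 5; pairs: (0,3), (0,4), (1,5), (1,6), (2,6)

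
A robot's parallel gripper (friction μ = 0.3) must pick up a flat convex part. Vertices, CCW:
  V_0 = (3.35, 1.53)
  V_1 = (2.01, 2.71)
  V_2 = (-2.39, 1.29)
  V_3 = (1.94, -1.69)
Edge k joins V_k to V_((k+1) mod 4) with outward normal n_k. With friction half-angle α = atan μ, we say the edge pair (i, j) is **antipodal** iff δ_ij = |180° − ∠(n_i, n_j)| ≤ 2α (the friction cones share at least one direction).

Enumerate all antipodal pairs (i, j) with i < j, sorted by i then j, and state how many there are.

count = 1; pairs: (0,2)

α = atan 0.3 = 16.70°;  2α = 33.40°
n_0 = (+0.6609, +0.7505)
n_1 = (-0.3071, +0.9517)
n_2 = (-0.5669, -0.8238)
n_3 = (+0.9160, -0.4011)
  (0,1): δ = 120.75°  ·
  (0,2): δ = 6.83°  ✓
  (0,3): δ = 107.72°  ·
  (1,2): δ = 52.42°  ·
  (1,3): δ = 48.47°  ·
  (2,3): δ = 79.11°  ·
antipodal pairs: 1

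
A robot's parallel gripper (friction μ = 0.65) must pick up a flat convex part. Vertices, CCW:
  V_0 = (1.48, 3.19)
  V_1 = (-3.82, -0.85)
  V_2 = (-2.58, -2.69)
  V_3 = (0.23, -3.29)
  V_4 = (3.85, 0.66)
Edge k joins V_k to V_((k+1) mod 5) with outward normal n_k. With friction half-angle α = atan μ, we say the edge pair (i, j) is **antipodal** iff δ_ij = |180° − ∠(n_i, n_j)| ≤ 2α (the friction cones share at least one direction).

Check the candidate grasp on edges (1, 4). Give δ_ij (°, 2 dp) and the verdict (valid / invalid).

α = atan 0.65 = 33.02°;  2α = 66.05°
edge 1: e_1 = (+1.24, -1.84);  n_1 = (-0.8293, -0.5589)
edge 4: e_4 = (-2.37, +2.53);  n_4 = (+0.7298, +0.6837)
∠(n_1, n_4) = 170.85°
δ = |180° − 170.85°| = 9.15°
9.15° ≤ 2α = 66.05°  →  valid

δ = 9.15°, valid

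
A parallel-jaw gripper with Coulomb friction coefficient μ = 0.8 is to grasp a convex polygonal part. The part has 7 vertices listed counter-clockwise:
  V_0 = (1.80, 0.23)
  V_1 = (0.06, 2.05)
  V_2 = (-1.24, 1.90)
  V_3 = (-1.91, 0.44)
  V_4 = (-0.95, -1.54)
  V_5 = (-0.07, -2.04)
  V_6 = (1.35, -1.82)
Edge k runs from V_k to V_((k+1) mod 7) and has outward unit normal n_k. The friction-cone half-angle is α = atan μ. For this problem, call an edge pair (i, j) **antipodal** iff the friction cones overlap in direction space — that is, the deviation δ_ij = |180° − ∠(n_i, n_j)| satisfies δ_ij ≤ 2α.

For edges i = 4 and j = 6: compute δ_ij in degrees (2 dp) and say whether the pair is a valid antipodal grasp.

α = atan 0.8 = 38.66°;  2α = 77.32°
edge 4: e_4 = (+0.88, -0.50);  n_4 = (-0.4940, -0.8695)
edge 6: e_6 = (+0.45, +2.05);  n_6 = (+0.9767, -0.2144)
∠(n_4, n_6) = 107.22°
δ = |180° − 107.22°| = 72.78°
72.78° ≤ 2α = 77.32°  →  valid

δ = 72.78°, valid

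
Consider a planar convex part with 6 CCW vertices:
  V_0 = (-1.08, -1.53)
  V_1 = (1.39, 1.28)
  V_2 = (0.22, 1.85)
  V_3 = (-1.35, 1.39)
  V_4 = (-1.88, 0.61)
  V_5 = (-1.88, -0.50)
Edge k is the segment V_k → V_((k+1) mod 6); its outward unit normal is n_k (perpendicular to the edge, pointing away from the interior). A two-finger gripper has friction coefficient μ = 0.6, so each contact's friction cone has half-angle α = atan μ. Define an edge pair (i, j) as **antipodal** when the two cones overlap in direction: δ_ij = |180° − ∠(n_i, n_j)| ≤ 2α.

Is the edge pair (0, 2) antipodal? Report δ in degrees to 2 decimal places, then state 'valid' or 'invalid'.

δ = 32.35°, valid

α = atan 0.6 = 30.96°;  2α = 61.93°
edge 0: e_0 = (+2.47, +2.81);  n_0 = (+0.7511, -0.6602)
edge 2: e_2 = (-1.57, -0.46);  n_2 = (-0.2812, +0.9597)
∠(n_0, n_2) = 147.65°
δ = |180° − 147.65°| = 32.35°
32.35° ≤ 2α = 61.93°  →  valid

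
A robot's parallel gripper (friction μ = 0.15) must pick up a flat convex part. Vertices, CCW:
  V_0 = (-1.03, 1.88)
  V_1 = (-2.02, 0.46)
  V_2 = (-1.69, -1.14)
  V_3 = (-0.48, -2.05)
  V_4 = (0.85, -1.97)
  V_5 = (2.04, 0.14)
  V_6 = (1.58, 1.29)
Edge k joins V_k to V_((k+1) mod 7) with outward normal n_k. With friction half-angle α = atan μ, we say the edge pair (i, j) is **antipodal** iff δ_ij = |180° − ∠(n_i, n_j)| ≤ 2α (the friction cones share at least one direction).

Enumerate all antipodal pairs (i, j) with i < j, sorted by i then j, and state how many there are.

count = 3; pairs: (0,4), (1,5), (3,6)

α = atan 0.15 = 8.53°;  2α = 17.06°
n_0 = (-0.8203, +0.5719)
n_1 = (-0.9794, -0.2020)
n_2 = (-0.6011, -0.7992)
n_3 = (+0.0600, -0.9982)
n_4 = (+0.8710, -0.4912)
n_5 = (+0.9285, +0.3714)
n_6 = (+0.2205, +0.9754)
  (0,1): δ = 133.46°  ·
  (0,2): δ = 92.06°  ·
  (0,3): δ = 51.67°  ·
  (0,4): δ = 5.46°  ✓
  (0,5): δ = 56.68°  ·
  (0,6): δ = 112.15°  ·
  (1,2): δ = 138.60°  ·
  (1,3): δ = 98.21°  ·
  (1,4): δ = 41.08°  ·
  (1,5): δ = 10.15°  ✓
  (1,6): δ = 65.61°  ·
  (2,3): δ = 139.61°  ·
  (2,4): δ = 82.48°  ·
  (2,5): δ = 31.25°  ·
  (2,6): δ = 24.21°  ·
  (3,4): δ = 122.86°  ·
  (3,5): δ = 71.64°  ·
  (3,6): δ = 16.18°  ✓
  (4,5): δ = 128.78°  ·
  (4,6): δ = 73.32°  ·
  (5,6): δ = 124.54°  ·
antipodal pairs: 3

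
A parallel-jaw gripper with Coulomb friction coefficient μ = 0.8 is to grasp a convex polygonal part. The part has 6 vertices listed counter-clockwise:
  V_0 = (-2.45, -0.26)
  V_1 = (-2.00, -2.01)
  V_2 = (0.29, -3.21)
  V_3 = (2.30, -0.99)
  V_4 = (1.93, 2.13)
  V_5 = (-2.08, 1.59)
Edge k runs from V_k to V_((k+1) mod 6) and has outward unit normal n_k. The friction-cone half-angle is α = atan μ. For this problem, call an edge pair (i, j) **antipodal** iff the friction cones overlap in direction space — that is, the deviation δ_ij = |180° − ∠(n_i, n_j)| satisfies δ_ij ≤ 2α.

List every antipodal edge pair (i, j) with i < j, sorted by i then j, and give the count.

α = atan 0.8 = 38.66°;  2α = 77.32°
n_0 = (-0.9685, -0.2490)
n_1 = (-0.4642, -0.8858)
n_2 = (+0.7413, -0.6712)
n_3 = (+0.9930, +0.1178)
n_4 = (-0.1335, +0.9911)
n_5 = (-0.9806, +0.1961)
  (0,1): δ = 132.08°  ·
  (0,2): δ = 56.58°  ✓
  (0,3): δ = 7.66°  ✓
  (0,4): δ = 83.25°  ·
  (0,5): δ = 154.27°  ·
  (1,2): δ = 104.50°  ·
  (1,3): δ = 55.58°  ✓
  (1,4): δ = 35.32°  ✓
  (1,5): δ = 106.35°  ·
  (2,3): δ = 131.08°  ·
  (2,4): δ = 40.17°  ✓
  (2,5): δ = 30.85°  ✓
  (3,4): δ = 89.09°  ·
  (3,5): δ = 18.07°  ✓
  (4,5): δ = 108.98°  ·
antipodal pairs: 7

count = 7; pairs: (0,2), (0,3), (1,3), (1,4), (2,4), (2,5), (3,5)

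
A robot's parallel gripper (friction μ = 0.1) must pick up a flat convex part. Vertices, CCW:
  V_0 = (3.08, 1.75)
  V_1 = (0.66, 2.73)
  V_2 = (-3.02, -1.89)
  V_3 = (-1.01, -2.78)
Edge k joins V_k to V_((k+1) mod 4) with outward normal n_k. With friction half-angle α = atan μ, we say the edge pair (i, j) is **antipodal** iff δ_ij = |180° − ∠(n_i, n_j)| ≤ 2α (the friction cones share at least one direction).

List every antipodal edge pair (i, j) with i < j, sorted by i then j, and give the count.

count = 2; pairs: (0,2), (1,3)

α = atan 0.1 = 5.71°;  2α = 11.42°
n_0 = (+0.3753, +0.9269)
n_1 = (-0.7822, +0.6230)
n_2 = (-0.4049, -0.9144)
n_3 = (+0.7422, -0.6701)
  (0,1): δ = 106.49°  ·
  (0,2): δ = 1.84°  ✓
  (0,3): δ = 69.97°  ·
  (1,2): δ = 75.34°  ·
  (1,3): δ = 3.54°  ✓
  (2,3): δ = 108.19°  ·
antipodal pairs: 2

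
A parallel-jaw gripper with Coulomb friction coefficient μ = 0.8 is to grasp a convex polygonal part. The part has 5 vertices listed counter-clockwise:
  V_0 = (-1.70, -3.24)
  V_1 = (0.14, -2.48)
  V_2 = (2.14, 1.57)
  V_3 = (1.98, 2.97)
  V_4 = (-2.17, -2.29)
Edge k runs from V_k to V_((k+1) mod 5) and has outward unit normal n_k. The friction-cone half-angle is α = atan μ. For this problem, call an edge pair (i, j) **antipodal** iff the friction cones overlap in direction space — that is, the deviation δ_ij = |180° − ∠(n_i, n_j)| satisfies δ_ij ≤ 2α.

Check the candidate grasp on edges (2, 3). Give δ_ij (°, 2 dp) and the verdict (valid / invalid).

α = atan 0.8 = 38.66°;  2α = 77.32°
edge 2: e_2 = (-0.16, +1.40);  n_2 = (+0.9935, +0.1135)
edge 3: e_3 = (-4.15, -5.26);  n_3 = (-0.7851, +0.6194)
∠(n_2, n_3) = 135.21°
δ = |180° − 135.21°| = 44.79°
44.79° ≤ 2α = 77.32°  →  valid

δ = 44.79°, valid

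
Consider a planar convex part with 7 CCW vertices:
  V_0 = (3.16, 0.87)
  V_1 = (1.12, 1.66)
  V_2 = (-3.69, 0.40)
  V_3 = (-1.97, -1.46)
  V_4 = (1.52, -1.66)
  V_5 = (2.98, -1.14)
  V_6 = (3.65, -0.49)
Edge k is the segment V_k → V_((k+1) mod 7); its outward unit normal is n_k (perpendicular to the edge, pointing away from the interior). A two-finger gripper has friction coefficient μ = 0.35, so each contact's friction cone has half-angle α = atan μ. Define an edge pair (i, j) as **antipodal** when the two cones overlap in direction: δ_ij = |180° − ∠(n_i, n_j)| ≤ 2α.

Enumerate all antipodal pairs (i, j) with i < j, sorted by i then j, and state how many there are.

α = atan 0.35 = 19.29°;  2α = 38.58°
n_0 = (+0.3611, +0.9325)
n_1 = (-0.2534, +0.9674)
n_2 = (-0.7342, -0.6789)
n_3 = (-0.0572, -0.9984)
n_4 = (+0.3355, -0.9420)
n_5 = (+0.6963, -0.7177)
n_6 = (+0.9408, +0.3390)
  (0,1): δ = 144.15°  ·
  (0,2): δ = 26.07°  ✓
  (0,3): δ = 17.89°  ✓
  (0,4): δ = 40.77°  ·
  (0,5): δ = 65.30°  ·
  (0,6): δ = 130.98°  ·
  (1,2): δ = 61.92°  ·
  (1,3): δ = 17.96°  ✓
  (1,4): δ = 4.93°  ✓
  (1,5): δ = 29.45°  ✓
  (1,6): δ = 95.13°  ·
  (2,3): δ = 136.04°  ·
  (2,4): δ = 113.16°  ·
  (2,5): δ = 88.63°  ·
  (2,6): δ = 22.95°  ✓
  (3,4): δ = 157.12°  ·
  (3,5): δ = 132.59°  ·
  (3,6): δ = 66.91°  ·
  (4,5): δ = 155.47°  ·
  (4,6): δ = 89.79°  ·
  (5,6): δ = 114.32°  ·
antipodal pairs: 6

count = 6; pairs: (0,2), (0,3), (1,3), (1,4), (1,5), (2,6)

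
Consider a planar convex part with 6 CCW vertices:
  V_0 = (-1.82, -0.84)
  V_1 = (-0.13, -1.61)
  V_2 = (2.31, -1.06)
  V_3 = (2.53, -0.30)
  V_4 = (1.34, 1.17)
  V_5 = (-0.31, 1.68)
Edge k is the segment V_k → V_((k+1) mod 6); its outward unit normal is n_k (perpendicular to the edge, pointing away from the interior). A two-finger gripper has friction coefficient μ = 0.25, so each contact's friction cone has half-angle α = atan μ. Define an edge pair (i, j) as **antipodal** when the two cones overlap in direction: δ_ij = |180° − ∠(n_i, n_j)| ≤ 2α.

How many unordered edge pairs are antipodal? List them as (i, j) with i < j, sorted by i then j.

α = atan 0.25 = 14.04°;  2α = 28.07°
n_0 = (-0.4146, -0.9100)
n_1 = (+0.2199, -0.9755)
n_2 = (+0.9606, -0.2781)
n_3 = (+0.7772, +0.6292)
n_4 = (+0.2953, +0.9554)
n_5 = (-0.8578, +0.5140)
  (0,1): δ = 142.80°  ·
  (0,2): δ = 81.65°  ·
  (0,3): δ = 26.51°  ✓
  (0,4): δ = 7.32°  ✓
  (0,5): δ = 83.56°  ·
  (1,2): δ = 118.85°  ·
  (1,3): δ = 63.71°  ·
  (1,4): δ = 29.88°  ·
  (1,5): δ = 46.37°  ·
  (2,3): δ = 124.86°  ·
  (2,4): δ = 91.03°  ·
  (2,5): δ = 14.79°  ✓
  (3,4): δ = 146.17°  ·
  (3,5): δ = 69.92°  ·
  (4,5): δ = 103.75°  ·
antipodal pairs: 3

count = 3; pairs: (0,3), (0,4), (2,5)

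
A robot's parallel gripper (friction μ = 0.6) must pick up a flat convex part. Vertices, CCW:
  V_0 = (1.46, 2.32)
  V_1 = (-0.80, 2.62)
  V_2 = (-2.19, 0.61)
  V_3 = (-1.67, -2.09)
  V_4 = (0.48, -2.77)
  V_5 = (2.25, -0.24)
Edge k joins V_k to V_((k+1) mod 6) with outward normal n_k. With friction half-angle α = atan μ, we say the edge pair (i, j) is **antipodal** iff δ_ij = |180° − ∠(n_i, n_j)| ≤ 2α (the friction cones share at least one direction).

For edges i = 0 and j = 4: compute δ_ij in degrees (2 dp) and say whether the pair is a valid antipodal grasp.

δ = 62.58°, invalid

α = atan 0.6 = 30.96°;  2α = 61.93°
edge 0: e_0 = (-2.26, +0.30);  n_0 = (+0.1316, +0.9913)
edge 4: e_4 = (+1.77, +2.53);  n_4 = (+0.8194, -0.5732)
∠(n_0, n_4) = 117.42°
δ = |180° − 117.42°| = 62.58°
62.58° > 2α = 61.93°  →  invalid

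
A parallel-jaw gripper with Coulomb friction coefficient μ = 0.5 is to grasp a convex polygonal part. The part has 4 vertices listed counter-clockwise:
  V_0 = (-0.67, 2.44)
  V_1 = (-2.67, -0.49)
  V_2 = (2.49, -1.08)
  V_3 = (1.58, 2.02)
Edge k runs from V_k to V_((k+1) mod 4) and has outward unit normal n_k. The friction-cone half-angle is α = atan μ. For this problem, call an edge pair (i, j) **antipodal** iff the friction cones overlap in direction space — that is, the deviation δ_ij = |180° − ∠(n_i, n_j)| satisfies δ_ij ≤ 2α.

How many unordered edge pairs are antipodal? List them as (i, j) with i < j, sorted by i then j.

count = 2; pairs: (0,2), (1,3)

α = atan 0.5 = 26.57°;  2α = 53.13°
n_0 = (-0.8259, +0.5638)
n_1 = (-0.1136, -0.9935)
n_2 = (+0.9595, +0.2817)
n_3 = (+0.1835, +0.9830)
  (0,1): δ = 62.21°  ·
  (0,2): δ = 50.68°  ✓
  (0,3): δ = 113.74°  ·
  (1,2): δ = 67.12°  ·
  (1,3): δ = 4.05°  ✓
  (2,3): δ = 116.93°  ·
antipodal pairs: 2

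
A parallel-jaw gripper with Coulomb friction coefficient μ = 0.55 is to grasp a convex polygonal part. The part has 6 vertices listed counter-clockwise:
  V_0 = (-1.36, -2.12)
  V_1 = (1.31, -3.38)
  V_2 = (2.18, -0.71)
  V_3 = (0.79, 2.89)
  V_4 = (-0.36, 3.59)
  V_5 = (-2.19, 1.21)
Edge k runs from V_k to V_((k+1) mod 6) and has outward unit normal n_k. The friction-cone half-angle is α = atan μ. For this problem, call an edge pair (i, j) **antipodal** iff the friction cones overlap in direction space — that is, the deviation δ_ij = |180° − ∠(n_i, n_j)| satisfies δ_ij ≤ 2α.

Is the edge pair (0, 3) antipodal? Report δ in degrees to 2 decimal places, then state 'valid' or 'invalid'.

δ = 6.07°, valid

α = atan 0.55 = 28.81°;  2α = 57.62°
edge 0: e_0 = (+2.67, -1.26);  n_0 = (-0.4268, -0.9044)
edge 3: e_3 = (-1.15, +0.70);  n_3 = (+0.5199, +0.8542)
∠(n_0, n_3) = 173.93°
δ = |180° − 173.93°| = 6.07°
6.07° ≤ 2α = 57.62°  →  valid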